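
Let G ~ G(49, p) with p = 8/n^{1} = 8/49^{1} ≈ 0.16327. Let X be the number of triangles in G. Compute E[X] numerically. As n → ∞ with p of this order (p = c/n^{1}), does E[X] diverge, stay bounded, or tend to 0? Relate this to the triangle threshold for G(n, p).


Number of potential triangles: C(49, 3) = 18424.
Each occurs with probability p³ ≈ (0.16327)³ ≈ 4.3519282e-03.
By linearity: E[X] = C(49, 3)·p³ ≈ 18424 · 4.3519282e-03 ≈ 80.17993.
Here α = 1, so p = 8/n is exactly at the triangle threshold p ~ 1/n. Asymptotically E[X] → c³/6 = 8³/6 = 256/3 ≈ 85.33333, a bounded constant. In this regime the triangle count is asymptotically Poisson(c³/6).

E[X] ≈ 80.17993; in regime p = Θ(1/n^{1}) E[X] stays bounded (at the triangle threshold p ~ 1/n).


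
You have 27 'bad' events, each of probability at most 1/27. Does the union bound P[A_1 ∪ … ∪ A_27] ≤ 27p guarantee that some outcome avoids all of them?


Union bound: P[∪_{i=1}^{27} A_i] ≤ Σ_i P[A_i] ≤ 27·p = 27·(1/27) = 1.
Numerically: 1 ≈ 1.000000.
Is 1 < 1? NO.
Since the bound 1 is ≥ 1, the union bound is uninformative here; it does NOT by itself certify existence.

27·p = 1 ≈ 1.000000; existence NOT certified by the union bound.


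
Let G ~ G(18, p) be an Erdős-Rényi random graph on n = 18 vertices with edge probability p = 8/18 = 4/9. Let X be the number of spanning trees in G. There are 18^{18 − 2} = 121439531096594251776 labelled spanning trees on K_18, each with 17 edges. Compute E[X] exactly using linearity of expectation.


K_18 has 18^{18 − 2} = 121439531096594251776 labelled spanning trees.
For each such spanning tree H, let X_H = 1 if all 17 edges of H are present in G. Then P[X_H = 1] = p^{17} = (4/9)^{17} = 17179869184/16677181699666569.
By linearity of expectation: E[X] = Σ_H E[X_H] = 121439531096594251776 · p^{17} = 121439531096594251776 · 17179869184/16677181699666569 = 1125899906842624/9.
Numerically: E[X] ≈ 1.25e+14.

E[X] = 121439531096594251776 · (4/9)^{17} = 1125899906842624/9 ≈ 1.25e+14.


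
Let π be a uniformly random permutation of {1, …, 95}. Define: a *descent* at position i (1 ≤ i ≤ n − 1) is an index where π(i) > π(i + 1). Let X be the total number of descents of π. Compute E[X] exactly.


Write X = Σ X_I over i = 1, …, 94, with X_I the indicator of one descent.
There are 94 indicators.
For each fixed i, the pair (π(i), π(i+1)) is a uniformly random ordered pair of distinct values from {1, …, 95}; by symmetry P[π(i) > π(i+1)] = 1/2.
By linearity: E[X] = 94 · (1/2) = (95 − 1) · (1/2) = 47 ≈ 47.000.

E[X] = 47 = 47.000.


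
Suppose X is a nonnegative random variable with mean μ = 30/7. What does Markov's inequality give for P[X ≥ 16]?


μ = E[X] = 30/7, a = 16.
Markov: P[X ≥ 16] ≤ μ/a = (30/7)/16 = 15/56.
Numerically: ≈ 0.267857.
(Since a = 16 > μ = 4.285714, the bound 15/56 is < 1 and informative.)

P[X ≥ 16] ≤ 15/56 ≈ 0.267857.


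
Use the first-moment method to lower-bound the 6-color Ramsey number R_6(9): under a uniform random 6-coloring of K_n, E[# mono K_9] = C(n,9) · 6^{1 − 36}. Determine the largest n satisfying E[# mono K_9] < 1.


We need C(n, 9) · 6^{1 − 36} < 1, i.e. C(n, 9) < 6^{36 − 1} = 1719070799748422591028658176.
Check values of n near the boundary:
  n = 4405: C(4405, 9) = 1706862792900636302463627150; 1706862792900636302463627150 < 1719070799748422591028658176? YES
  n = 4406: C(4406, 9) = 1710356485221788389505285700; 1710356485221788389505285700 < 1719070799748422591028658176? YES
  n = 4407: C(4407, 9) = 1713856532599459170657070050; 1713856532599459170657070050 < 1719070799748422591028658176? YES
  n = 4408: C(4408, 9) = 1717362945146264156457459600; 1717362945146264156457459600 < 1719070799748422591028658176? YES
  n = 4409: C(4409, 9) = 1720875732988608787686577131; 1720875732988608787686577131 < 1719070799748422591028658176? NO
  n = 4410: C(4410, 9) = 1724394906266704102180823710; 1724394906266704102180823710 < 1719070799748422591028658176? NO
  n = 4411: C(4411, 9) = 1727920475134582415883601405; 1727920475134582415883601405 < 1719070799748422591028658176? NO
The largest n with C(n, 9) < 1719070799748422591028658176 is n = 4408 (where E[X] = 35778394690547169926197075/35813974994758803979763712 ≈ 0.9990). Hence R_6(9) > 4408, i.e. R_6(9) ≥ 4409.

Largest n = 4408; hence R_6(9) > 4408.


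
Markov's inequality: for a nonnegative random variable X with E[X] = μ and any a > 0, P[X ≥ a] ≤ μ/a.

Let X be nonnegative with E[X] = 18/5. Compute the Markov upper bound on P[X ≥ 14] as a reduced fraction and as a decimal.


μ = E[X] = 18/5, a = 14.
Markov: P[X ≥ 14] ≤ μ/a = (18/5)/14 = 9/35.
Numerically: ≈ 0.257143.
(Since a = 14 > μ = 3.600000, the bound 9/35 is < 1 and informative.)

P[X ≥ 14] ≤ 9/35 ≈ 0.257143.


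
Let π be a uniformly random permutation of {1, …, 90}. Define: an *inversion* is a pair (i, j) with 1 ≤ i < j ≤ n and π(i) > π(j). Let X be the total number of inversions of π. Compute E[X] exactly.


Write X = Σ X_I over the C(90, 2) = 4005 pairs i < j, with X_I the indicator of one inversion.
There are 4005 indicators.
For each fixed pair i < j, the values π(i) and π(j) are two distinct elements of {1, …, 90} in uniformly random order; by symmetry P[π(i) > π(j)] = 1/2.
By linearity: E[X] = 4005 · (1/2) = C(90, 2) · (1/2) = 4005/2 = 4005/2 ≈ 2002.500000.

E[X] = 4005/2 = 2002.500000.


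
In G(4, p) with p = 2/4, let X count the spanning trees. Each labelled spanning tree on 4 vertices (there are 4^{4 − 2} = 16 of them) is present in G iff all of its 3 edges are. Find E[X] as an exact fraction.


K_4 has 4^{4 − 2} = 16 labelled spanning trees.
For each such spanning tree H, let X_H = 1 if all 3 edges of H are present in G. Then P[X_H = 1] = p^{3} = (1/2)^{3} = 1/8.
By linearity: E[X] = Σ_H E[X_H] = 16 · p^{3} = 16 · 1/8 = 2.
Numerically: E[X] ≈ 2.

E[X] = 16 · (1/2)^{3} = 2 ≈ 2.


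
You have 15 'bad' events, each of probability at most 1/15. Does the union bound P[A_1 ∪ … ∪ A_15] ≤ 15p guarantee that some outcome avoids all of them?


Union bound: P[∪_{i=1}^{15} A_i] ≤ Σ_i P[A_i] ≤ 15·p = 15·(1/15) = 1.
Numerically: 1 ≈ 1.000000.
Is 1 < 1? NO.
Since the bound 1 is ≥ 1, the union bound is uninformative here; it does NOT by itself certify existence.

15·p = 1 ≈ 1.000000; existence NOT certified by the union bound.


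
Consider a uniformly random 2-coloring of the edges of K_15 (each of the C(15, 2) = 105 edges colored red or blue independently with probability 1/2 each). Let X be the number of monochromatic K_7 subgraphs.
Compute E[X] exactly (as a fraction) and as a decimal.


Let X = Σ_S X_S over the C(15, 7) = 6435 subsets S of size 7, where X_S = 1 if the K_7 on S is monochromatic.
For a fixed S, the K_7 on S has C(7, 2) = 21 edges. P[all 21 edges red] = (1/2)^21, and likewise for blue, so P[monochromatic] = 2·(1/2)^21 = 2^{1 − 21} = 1/1048576.
Summing: E[X] = C(15, 7) · 2^{1 − 21} = 6435 · 1/1048576 = 6435/1048576.
Numerically: E[X] ≈ 0.00614.

E[X] = C(15,7)·2^(1−C(7,2)) = 6435/1048576 ≈ 0.00614.


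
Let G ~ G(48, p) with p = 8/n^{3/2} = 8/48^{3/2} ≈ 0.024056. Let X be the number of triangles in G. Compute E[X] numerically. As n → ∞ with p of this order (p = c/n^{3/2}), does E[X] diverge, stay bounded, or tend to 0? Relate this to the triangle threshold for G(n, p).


Number of potential triangles: C(48, 3) = 17296.
Each occurs with probability p³ ≈ (0.024056)³ ≈ 1.3921447e-05.
By linearity: E[X] = C(48, 3)·p³ ≈ 17296 · 1.3921447e-05 ≈ 0.24079.
Since α = 3/2 > 1, p = c/n^{3/2} = o(1/n) is below the triangle threshold p ~ 1/n. Asymptotically E[X] ~ (c³/6)·n^{3(1−α)} = (8³/6)·n^{-1.5} → 0, so by Markov's inequality G has no triangles w.h.p.

E[X] ≈ 0.24079; in regime p = Θ(1/n^{3/2}) E[X] tends to 0 (below the triangle threshold p ~ 1/n).


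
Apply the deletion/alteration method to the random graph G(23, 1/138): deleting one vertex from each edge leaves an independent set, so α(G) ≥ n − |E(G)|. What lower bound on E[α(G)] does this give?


E[|E(G)|] = C(23, 2)·p = 253 · (1/138) = 11/6.
E[α(G)] ≥ n − E[|E(G)|] = 23 − 11/6 = 127/6.
Numerically: ≈ 21.1667.
(This is only a lower bound; the true E[α(G)] may be larger.)

E[α(G)] ≥ 127/6 ≈ 21.1667.


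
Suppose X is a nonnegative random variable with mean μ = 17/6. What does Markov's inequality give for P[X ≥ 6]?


μ = E[X] = 17/6, a = 6.
Markov: P[X ≥ 6] ≤ μ/a = (17/6)/6 = 17/36.
Numerically: ≈ 0.472222.
(Since a = 6 > μ = 2.833333, the bound 17/36 is < 1 and informative.)

P[X ≥ 6] ≤ 17/36 ≈ 0.472222.


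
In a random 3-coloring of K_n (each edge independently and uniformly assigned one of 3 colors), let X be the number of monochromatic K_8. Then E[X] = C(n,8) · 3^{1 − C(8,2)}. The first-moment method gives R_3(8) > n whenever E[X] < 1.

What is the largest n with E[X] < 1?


We need C(n, 8) · 3^{1 − 28} < 1, i.e. C(n, 8) < 3^{28 − 1} = 7625597484987.
Check values of n near the boundary:
  n = 153: C(153, 8) = 6183023199255; 6183023199255 < 7625597484987? YES
  n = 154: C(154, 8) = 6521818990995; 6521818990995 < 7625597484987? YES
  n = 155: C(155, 8) = 6876747915675; 6876747915675 < 7625597484987? YES
  n = 156: C(156, 8) = 7248464019225; 7248464019225 < 7625597484987? YES
  n = 157: C(157, 8) = 7637643295425; 7637643295425 < 7625597484987? NO
  n = 158: C(158, 8) = 8044984271181; 8044984271181 < 7625597484987? NO
The largest n with C(n, 8) < 7625597484987 is n = 156 (where E[X] = 805384891025/847288609443 ≈ 0.951). Hence R_3(8) > 156, i.e. R_3(8) ≥ 157.

Largest n = 156; hence R_3(8) > 156.


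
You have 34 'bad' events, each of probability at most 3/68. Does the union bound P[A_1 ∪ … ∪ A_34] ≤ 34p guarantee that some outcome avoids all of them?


Union bound: P[∪_{i=1}^{34} A_i] ≤ Σ_i P[A_i] ≤ 34·p = 34·(3/68) = 3/2.
Numerically: 3/2 ≈ 1.500.
Is 3/2 < 1? NO.
Since the bound 3/2 is ≥ 1, the union bound is uninformative here; it does NOT by itself certify existence.

34·p = 3/2 ≈ 1.500; existence NOT certified by the union bound.


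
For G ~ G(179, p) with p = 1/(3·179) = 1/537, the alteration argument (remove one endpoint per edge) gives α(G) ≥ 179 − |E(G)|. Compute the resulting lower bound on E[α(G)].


E[|E(G)|] = C(179, 2)·p = 15931 · (1/537) = 89/3.
E[α(G)] ≥ n − E[|E(G)|] = 179 − 89/3 = 448/3.
Numerically: ≈ 149.333.
(This is only a lower bound; the true E[α(G)] may be larger.)

E[α(G)] ≥ 448/3 ≈ 149.333.


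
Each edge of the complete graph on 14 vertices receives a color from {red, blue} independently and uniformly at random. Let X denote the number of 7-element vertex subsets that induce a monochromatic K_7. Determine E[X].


Let X = Σ_S X_S over the C(14, 7) = 3432 subsets S of size 7, where X_S = 1 if the K_7 on S is monochromatic.
For a fixed S, the K_7 on S has C(7, 2) = 21 edges. P[all 21 edges red] = (1/2)^21, and likewise for blue, so P[monochromatic] = 2·(1/2)^21 = 2^{1 − 21} = 1/1048576.
By linearity of expectation: E[X] = C(14, 7) · 2^{1 − 21} = 3432 · 1/1048576 = 429/131072.
Numerically: E[X] ≈ 0.0033.

E[X] = C(14,7)·2^(1−C(7,2)) = 429/131072 ≈ 0.0033.


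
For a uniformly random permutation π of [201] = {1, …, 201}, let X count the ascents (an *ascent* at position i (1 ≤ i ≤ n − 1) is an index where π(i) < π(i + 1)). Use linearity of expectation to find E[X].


Write X = Σ X_I over i = 1, …, 200, with X_I the indicator of one ascent.
There are 200 indicators.
For each fixed i, the pair (π(i), π(i+1)) is a uniformly random ordered pair of distinct values from {1, …, 201}; by symmetry P[π(i) < π(i+1)] = 1/2.
By linearity: E[X] = 200 · (1/2) = (201 − 1) · (1/2) = 100 ≈ 100.000000.

E[X] = 100 = 100.000000.


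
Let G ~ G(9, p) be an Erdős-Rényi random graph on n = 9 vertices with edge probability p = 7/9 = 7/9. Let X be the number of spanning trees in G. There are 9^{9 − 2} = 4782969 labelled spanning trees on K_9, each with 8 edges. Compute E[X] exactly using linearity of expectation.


K_9 has 9^{9 − 2} = 4782969 labelled spanning trees.
For each such spanning tree H, let X_H = 1 if all 8 edges of H are present in G. Then P[X_H = 1] = p^{8} = (7/9)^{8} = 5764801/43046721.
Summing the indicators: E[X] = Σ_H E[X_H] = 4782969 · p^{8} = 4782969 · 5764801/43046721 = 5764801/9.
Numerically: E[X] ≈ 640533.

E[X] = 4782969 · (7/9)^{8} = 5764801/9 ≈ 640533.


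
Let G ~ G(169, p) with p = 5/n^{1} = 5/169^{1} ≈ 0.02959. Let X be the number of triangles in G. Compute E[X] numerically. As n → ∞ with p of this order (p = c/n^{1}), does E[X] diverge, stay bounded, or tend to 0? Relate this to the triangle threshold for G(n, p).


Number of potential triangles: C(169, 3) = 790244.
Each occurs with probability p³ ≈ (0.02959)³ ≈ 2.589703e-05.
By linearity: E[X] = C(169, 3)·p³ ≈ 790244 · 2.589703e-05 ≈ 20.4650.
Here α = 1, so p = 5/n is exactly at the triangle threshold p ~ 1/n. Asymptotically E[X] → c³/6 = 5³/6 = 125/6 ≈ 20.8333, a bounded constant. In this regime the triangle count is asymptotically Poisson(c³/6).

E[X] ≈ 20.4650; in regime p = Θ(1/n^{1}) E[X] stays bounded (at the triangle threshold p ~ 1/n).


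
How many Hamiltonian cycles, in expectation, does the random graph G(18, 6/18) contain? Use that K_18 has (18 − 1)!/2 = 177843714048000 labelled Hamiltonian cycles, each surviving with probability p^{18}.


K_18 has (18 − 1)!/2 = 177843714048000 labelled Hamiltonian cycles.
For each such Hamiltonian cycle H, let X_H = 1 if all 18 edges of H are present in G. Then P[X_H = 1] = p^{18} = (1/3)^{18} = 1/387420489.
Summing the indicators: E[X] = Σ_H E[X_H] = 177843714048000 · p^{18} = 177843714048000 · 1/387420489 = 243955712000/531441.
Numerically: E[X] ≈ 4.5905e+05.

E[X] = 177843714048000 · (1/3)^{18} = 243955712000/531441 ≈ 4.5905e+05.


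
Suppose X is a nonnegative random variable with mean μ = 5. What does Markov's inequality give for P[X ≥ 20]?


μ = E[X] = 5, a = 20.
Markov: P[X ≥ 20] ≤ μ/a = (5)/20 = 1/4.
Numerically: ≈ 0.2500.
(Since a = 20 > μ = 5.0000, the bound 1/4 is < 1 and informative.)

P[X ≥ 20] ≤ 1/4 ≈ 0.2500.


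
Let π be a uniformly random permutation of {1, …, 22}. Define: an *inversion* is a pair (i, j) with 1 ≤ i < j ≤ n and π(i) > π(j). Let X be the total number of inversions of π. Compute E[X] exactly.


Write X = Σ X_I over the C(22, 2) = 231 pairs i < j, with X_I the indicator of one inversion.
There are 231 indicators.
For each fixed pair i < j, the values π(i) and π(j) are two distinct elements of {1, …, 22} in uniformly random order; by symmetry P[π(i) > π(j)] = 1/2.
By linearity: E[X] = 231 · (1/2) = C(22, 2) · (1/2) = 231/2 = 231/2 ≈ 115.5000.

E[X] = 231/2 = 115.5000.


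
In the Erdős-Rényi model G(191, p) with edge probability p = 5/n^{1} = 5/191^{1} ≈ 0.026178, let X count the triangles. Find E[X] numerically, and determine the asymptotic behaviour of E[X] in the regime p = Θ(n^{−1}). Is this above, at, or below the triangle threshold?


Number of potential triangles: C(191, 3) = 1143135.
Each occurs with probability p³ ≈ (0.026178)³ ≈ 1.79394825e-05.
By linearity: E[X] = C(191, 3)·p³ ≈ 1143135 · 1.79394825e-05 ≈ 20.507250.
Here α = 1, so p = 5/n is exactly at the triangle threshold p ~ 1/n. Asymptotically E[X] → c³/6 = 5³/6 = 125/6 ≈ 20.833333, a bounded constant. In this regime the triangle count is asymptotically Poisson(c³/6).

E[X] ≈ 20.507250; in regime p = Θ(1/n^{1}) E[X] stays bounded (at the triangle threshold p ~ 1/n).


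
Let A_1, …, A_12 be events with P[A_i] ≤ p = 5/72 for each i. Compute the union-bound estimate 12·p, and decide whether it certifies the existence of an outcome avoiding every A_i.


Union bound: P[∪_{i=1}^{12} A_i] ≤ Σ_i P[A_i] ≤ 12·p = 12·(5/72) = 5/6.
Numerically: 5/6 ≈ 0.8333333.
Is 5/6 < 1? YES.
Since P[∪ A_i] ≤ 5/6 < 1, the complement has P[∩ A_i^c] ≥ 1 − 5/6 = 1/6 > 0, so some outcome avoids every A_i.

12·p = 5/6 ≈ 0.8333333; existence CERTIFIED by the union bound.


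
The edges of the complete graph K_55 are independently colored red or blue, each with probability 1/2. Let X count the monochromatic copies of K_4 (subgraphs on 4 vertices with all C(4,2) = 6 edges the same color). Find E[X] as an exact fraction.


Let X = Σ_S X_S over the C(55, 4) = 341055 subsets S of size 4, where X_S = 1 if the K_4 on S is monochromatic.
For a fixed S, the K_4 on S has C(4, 2) = 6 edges. P[all 6 edges red] = (1/2)^6, and likewise for blue, so P[monochromatic] = 2·(1/2)^6 = 2^{1 − 6} = 1/32.
By linearity: E[X] = C(55, 4) · 2^{1 − 6} = 341055 · 1/32 = 341055/32.
Numerically: E[X] ≈ 10657.96875.

E[X] = C(55,4)·2^(1−C(4,2)) = 341055/32 ≈ 10657.96875.


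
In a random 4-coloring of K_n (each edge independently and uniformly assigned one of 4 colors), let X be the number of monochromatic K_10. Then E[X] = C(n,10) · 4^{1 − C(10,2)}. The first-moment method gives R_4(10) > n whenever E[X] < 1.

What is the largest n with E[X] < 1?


We need C(n, 10) · 4^{1 − 45} < 1, i.e. C(n, 10) < 4^{45 − 1} = 309485009821345068724781056.
Check values of n near the boundary:
  n = 2020: C(2020, 10) = 304832018578739931133653656; 304832018578739931133653656 < 309485009821345068724781056? YES
  n = 2021: C(2021, 10) = 306347841644770462864800616; 306347841644770462864800616 < 309485009821345068724781056? YES
  n = 2022: C(2022, 10) = 307870445231474093395937796; 307870445231474093395937796 < 309485009821345068724781056? YES
  n = 2023: C(2023, 10) = 309399856285778485315440716; 309399856285778485315440716 < 309485009821345068724781056? YES
  n = 2024: C(2024, 10) = 310936101848269937576192656; 310936101848269937576192656 < 309485009821345068724781056? NO
The largest n with C(n, 10) < 309485009821345068724781056 is n = 2023 (where E[X] = 77349964071444621328860179/77371252455336267181195264 ≈ 0.9997). Hence R_4(10) > 2023, i.e. R_4(10) ≥ 2024.

Largest n = 2023; hence R_4(10) > 2023.


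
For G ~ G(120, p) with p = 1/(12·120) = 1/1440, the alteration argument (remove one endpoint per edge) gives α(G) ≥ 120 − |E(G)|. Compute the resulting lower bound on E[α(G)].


E[|E(G)|] = C(120, 2)·p = 7140 · (1/1440) = 119/24.
E[α(G)] ≥ n − E[|E(G)|] = 120 − 119/24 = 2761/24.
Numerically: ≈ 115.04167.
(This is only a lower bound; the true E[α(G)] may be larger.)

E[α(G)] ≥ 2761/24 ≈ 115.04167.


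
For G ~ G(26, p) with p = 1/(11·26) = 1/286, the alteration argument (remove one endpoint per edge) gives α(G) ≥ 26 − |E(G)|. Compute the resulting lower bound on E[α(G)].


E[|E(G)|] = C(26, 2)·p = 325 · (1/286) = 25/22.
E[α(G)] ≥ n − E[|E(G)|] = 26 − 25/22 = 547/22.
Numerically: ≈ 24.863636.
(This is only a lower bound; the true E[α(G)] may be larger.)

E[α(G)] ≥ 547/22 ≈ 24.863636.


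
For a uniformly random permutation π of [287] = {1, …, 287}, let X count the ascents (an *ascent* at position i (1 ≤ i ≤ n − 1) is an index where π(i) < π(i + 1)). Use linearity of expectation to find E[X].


Write X = Σ X_I over i = 1, …, 286, with X_I the indicator of one ascent.
There are 286 indicators.
For each fixed i, the pair (π(i), π(i+1)) is a uniformly random ordered pair of distinct values from {1, …, 287}; by symmetry P[π(i) < π(i+1)] = 1/2.
By linearity: E[X] = 286 · (1/2) = (287 − 1) · (1/2) = 143 ≈ 143.00000.

E[X] = 143 = 143.00000.


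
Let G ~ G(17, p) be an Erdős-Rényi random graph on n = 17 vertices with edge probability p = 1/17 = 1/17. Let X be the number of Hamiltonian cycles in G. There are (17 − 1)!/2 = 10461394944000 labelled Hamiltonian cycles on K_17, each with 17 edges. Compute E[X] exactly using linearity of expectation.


K_17 has (17 − 1)!/2 = 10461394944000 labelled Hamiltonian cycles.
For each such Hamiltonian cycle H, let X_H = 1 if all 17 edges of H are present in G. Then P[X_H = 1] = p^{17} = (1/17)^{17} = 1/827240261886336764177.
By linearity of expectation: E[X] = Σ_H E[X_H] = 10461394944000 · p^{17} = 10461394944000 · 1/827240261886336764177 = 10461394944000/827240261886336764177.
Numerically: E[X] ≈ 1.2646e-08.

E[X] = 10461394944000 · (1/17)^{17} = 10461394944000/827240261886336764177 ≈ 1.2646e-08.


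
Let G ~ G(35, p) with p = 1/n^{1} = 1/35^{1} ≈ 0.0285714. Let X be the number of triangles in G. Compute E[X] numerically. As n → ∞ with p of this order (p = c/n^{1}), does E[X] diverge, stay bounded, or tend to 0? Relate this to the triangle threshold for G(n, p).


Number of potential triangles: C(35, 3) = 6545.
Each occurs with probability p³ ≈ (0.0285714)³ ≈ 2.33236152e-05.
By linearity: E[X] = C(35, 3)·p³ ≈ 6545 · 2.33236152e-05 ≈ 0.152653.
Here α = 1, so p = 1/n is exactly at the triangle threshold p ~ 1/n. Asymptotically E[X] → c³/6 = 1³/6 = 1/6 ≈ 0.166667, a bounded constant. In this regime the triangle count is asymptotically Poisson(c³/6).

E[X] ≈ 0.152653; in regime p = Θ(1/n^{1}) E[X] stays bounded (at the triangle threshold p ~ 1/n).


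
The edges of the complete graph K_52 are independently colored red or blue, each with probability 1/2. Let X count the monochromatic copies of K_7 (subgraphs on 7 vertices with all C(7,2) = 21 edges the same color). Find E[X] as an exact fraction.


Let X = Σ_S X_S over the C(52, 7) = 133784560 subsets S of size 7, where X_S = 1 if the K_7 on S is monochromatic.
For a fixed S, the K_7 on S has C(7, 2) = 21 edges. P[all 21 edges red] = (1/2)^21, and likewise for blue, so P[monochromatic] = 2·(1/2)^21 = 2^{1 − 21} = 1/1048576.
Summing: E[X] = C(52, 7) · 2^{1 − 21} = 133784560 · 1/1048576 = 8361535/65536.
Numerically: E[X] ≈ 127.5869.

E[X] = C(52,7)·2^(1−C(7,2)) = 8361535/65536 ≈ 127.5869.


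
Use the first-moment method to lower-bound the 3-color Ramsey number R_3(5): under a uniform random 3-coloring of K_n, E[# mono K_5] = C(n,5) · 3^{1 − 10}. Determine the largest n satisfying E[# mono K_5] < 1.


We need C(n, 5) · 3^{1 − 10} < 1, i.e. C(n, 5) < 3^{10 − 1} = 19683.
Check values of n near the boundary:
  n = 15: C(15, 5) = 3003; 3003 < 19683? YES
  n = 16: C(16, 5) = 4368; 4368 < 19683? YES
  n = 17: C(17, 5) = 6188; 6188 < 19683? YES
  n = 18: C(18, 5) = 8568; 8568 < 19683? YES
  n = 19: C(19, 5) = 11628; 11628 < 19683? YES
  n = 20: C(20, 5) = 15504; 15504 < 19683? YES
  n = 21: C(21, 5) = 20349; 20349 < 19683? NO
The largest n with C(n, 5) < 19683 is n = 20 (where E[X] = 5168/6561 ≈ 0.7877). Hence R_3(5) > 20, i.e. R_3(5) ≥ 21.

Largest n = 20; hence R_3(5) > 20.


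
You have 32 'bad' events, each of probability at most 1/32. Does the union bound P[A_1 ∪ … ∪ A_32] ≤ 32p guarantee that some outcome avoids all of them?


Union bound: P[∪_{i=1}^{32} A_i] ≤ Σ_i P[A_i] ≤ 32·p = 32·(1/32) = 1.
Numerically: 1 ≈ 1.0000000.
Is 1 < 1? NO.
Since the bound 1 is ≥ 1, the union bound is uninformative here; it does NOT by itself certify existence.

32·p = 1 ≈ 1.0000000; existence NOT certified by the union bound.


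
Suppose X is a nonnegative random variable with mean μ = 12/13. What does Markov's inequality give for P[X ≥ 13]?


μ = E[X] = 12/13, a = 13.
Markov: P[X ≥ 13] ≤ μ/a = (12/13)/13 = 12/169.
Numerically: ≈ 0.071.
(Since a = 13 > μ = 0.923, the bound 12/169 is < 1 and informative.)

P[X ≥ 13] ≤ 12/169 ≈ 0.071.


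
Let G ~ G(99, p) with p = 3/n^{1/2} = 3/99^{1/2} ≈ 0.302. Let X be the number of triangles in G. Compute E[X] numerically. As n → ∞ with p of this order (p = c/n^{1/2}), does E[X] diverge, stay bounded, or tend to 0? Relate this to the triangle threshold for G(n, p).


Number of potential triangles: C(99, 3) = 156849.
Each occurs with probability p³ ≈ (0.302)³ ≈ 2.74101e-02.
By linearity: E[X] = C(99, 3)·p³ ≈ 156849 · 2.74101e-02 ≈ 4299.250.
Since α = 1/2 < 1, p = c/n^{1/2} ≫ 1/n is above the triangle threshold p ~ 1/n. Asymptotically E[X] ~ (c³/6)·n^{3(1−α)} = (3³/6)·n^{1.5} → ∞; triangles are abundant w.h.p.

E[X] ≈ 4299.250; in regime p = Θ(1/n^{1/2}) E[X] diverges (above the triangle threshold p ~ 1/n).


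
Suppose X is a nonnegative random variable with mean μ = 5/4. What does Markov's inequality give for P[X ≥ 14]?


μ = E[X] = 5/4, a = 14.
Markov: P[X ≥ 14] ≤ μ/a = (5/4)/14 = 5/56.
Numerically: ≈ 0.08929.
(Since a = 14 > μ = 1.25000, the bound 5/56 is < 1 and informative.)

P[X ≥ 14] ≤ 5/56 ≈ 0.08929.


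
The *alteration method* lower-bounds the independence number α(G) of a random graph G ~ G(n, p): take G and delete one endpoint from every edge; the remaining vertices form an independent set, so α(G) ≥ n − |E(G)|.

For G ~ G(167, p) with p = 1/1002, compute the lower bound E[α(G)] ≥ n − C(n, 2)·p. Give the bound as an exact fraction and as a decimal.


E[|E(G)|] = C(167, 2)·p = 13861 · (1/1002) = 83/6.
E[α(G)] ≥ n − E[|E(G)|] = 167 − 83/6 = 919/6.
Numerically: ≈ 153.1667.
(This is only a lower bound; the true E[α(G)] may be larger.)

E[α(G)] ≥ 919/6 ≈ 153.1667.


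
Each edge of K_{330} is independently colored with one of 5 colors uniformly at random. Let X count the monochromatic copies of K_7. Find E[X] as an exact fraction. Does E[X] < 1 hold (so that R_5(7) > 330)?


E[X] = C(330, 7) · 5^{1 − 21} = 79313455049400 · 5^{−20} = 79313455049400/95367431640625.
As a reduced fraction: E[X] = 3172538201976/3814697265625 ≈ 0.832.
Is E[X] < 1? YES.
Since E[X] < 1, there exists a 5-coloring of K_{330} with no monochromatic K_7; hence R_5(7) > 330.

E[X] = 3172538201976/3814697265625 ≈ 0.832; E[X] < 1, so R_5(7) > 330.


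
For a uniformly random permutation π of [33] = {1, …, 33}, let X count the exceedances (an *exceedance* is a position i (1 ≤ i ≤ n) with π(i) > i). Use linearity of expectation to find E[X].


Write X = Σ_{i=1}^{33} X_i, where X_i = 1_{π(i) > i}.
For each fixed i, π(i) is uniform over {1, …, 33} (marginal of a uniform permutation), so P[π(i) > i] = (n − i)/n. Summing: Σ_{i=1}^{33} (n − i)/n = (0 + 1 + … + 32)/33 = 33(33 − 1)/(2·33) = (33 − 1)/2.
Hence E[X] = Σ_{i=1}^{33} (33 − i)/33 = 16 ≈ 16.000000.

E[X] = 16 = 16.000000.


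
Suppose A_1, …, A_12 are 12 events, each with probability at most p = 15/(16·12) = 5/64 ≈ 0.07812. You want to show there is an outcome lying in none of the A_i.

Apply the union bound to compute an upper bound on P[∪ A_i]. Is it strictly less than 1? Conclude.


Union bound: P[∪_{i=1}^{12} A_i] ≤ Σ_i P[A_i] ≤ 12·p = 12·(5/64) = 15/16.
Numerically: 15/16 ≈ 0.93750.
Is 15/16 < 1? YES.
Since P[∪ A_i] ≤ 15/16 < 1, the complement has P[∩ A_i^c] ≥ 1 − 15/16 = 1/16 > 0, so some outcome avoids every A_i.

12·p = 15/16 ≈ 0.93750; existence CERTIFIED by the union bound.


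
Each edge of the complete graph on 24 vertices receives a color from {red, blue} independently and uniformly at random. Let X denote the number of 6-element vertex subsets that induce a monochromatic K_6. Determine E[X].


Let X = Σ_S X_S over the C(24, 6) = 134596 subsets S of size 6, where X_S = 1 if the K_6 on S is monochromatic.
For a fixed S, the K_6 on S has C(6, 2) = 15 edges. P[all 15 edges red] = (1/2)^15, and likewise for blue, so P[monochromatic] = 2·(1/2)^15 = 2^{1 − 15} = 1/16384.
Summing: E[X] = C(24, 6) · 2^{1 − 15} = 134596 · 1/16384 = 33649/4096.
Numerically: E[X] ≈ 8.215.

E[X] = C(24,6)·2^(1−C(6,2)) = 33649/4096 ≈ 8.215.


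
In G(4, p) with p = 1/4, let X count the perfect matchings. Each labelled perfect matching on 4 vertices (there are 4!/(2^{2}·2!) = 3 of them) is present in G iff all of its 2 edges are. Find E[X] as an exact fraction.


K_4 has 4!/(2^{2}·2!) = 3 labelled perfect matchings.
For each such perfect matching H, let X_H = 1 if all 2 edges of H are present in G. Then P[X_H = 1] = p^{2} = (1/4)^{2} = 1/16.
By linearity of expectation: E[X] = Σ_H E[X_H] = 3 · p^{2} = 3 · 1/16 = 3/16.
Numerically: E[X] ≈ 0.1875.

E[X] = 3 · (1/4)^{2} = 3/16 ≈ 0.1875.


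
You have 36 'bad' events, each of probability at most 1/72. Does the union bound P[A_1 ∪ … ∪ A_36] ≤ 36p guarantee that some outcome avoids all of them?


Union bound: P[∪_{i=1}^{36} A_i] ≤ Σ_i P[A_i] ≤ 36·p = 36·(1/72) = 1/2.
Numerically: 1/2 ≈ 0.50000.
Is 1/2 < 1? YES.
Since P[∪ A_i] ≤ 1/2 < 1, the complement has P[∩ A_i^c] ≥ 1 − 1/2 = 1/2 > 0, so some outcome avoids every A_i.

36·p = 1/2 ≈ 0.50000; existence CERTIFIED by the union bound.


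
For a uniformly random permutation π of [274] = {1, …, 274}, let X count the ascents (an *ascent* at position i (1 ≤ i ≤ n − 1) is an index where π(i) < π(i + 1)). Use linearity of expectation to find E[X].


Write X = Σ X_I over i = 1, …, 273, with X_I the indicator of one ascent.
There are 273 indicators.
For each fixed i, the pair (π(i), π(i+1)) is a uniformly random ordered pair of distinct values from {1, …, 274}; by symmetry P[π(i) < π(i+1)] = 1/2.
By linearity: E[X] = 273 · (1/2) = (274 − 1) · (1/2) = 273/2 ≈ 136.500.

E[X] = 273/2 = 136.500.


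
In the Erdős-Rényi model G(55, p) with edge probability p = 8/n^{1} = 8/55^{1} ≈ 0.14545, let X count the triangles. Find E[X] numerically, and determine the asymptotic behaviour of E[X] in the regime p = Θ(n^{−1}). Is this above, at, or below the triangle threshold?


Number of potential triangles: C(55, 3) = 26235.
Each occurs with probability p³ ≈ (0.14545)³ ≈ 3.0773854e-03.
By linearity: E[X] = C(55, 3)·p³ ≈ 26235 · 3.0773854e-03 ≈ 80.73521.
Here α = 1, so p = 8/n is exactly at the triangle threshold p ~ 1/n. Asymptotically E[X] → c³/6 = 8³/6 = 256/3 ≈ 85.33333, a bounded constant. In this regime the triangle count is asymptotically Poisson(c³/6).

E[X] ≈ 80.73521; in regime p = Θ(1/n^{1}) E[X] stays bounded (at the triangle threshold p ~ 1/n).


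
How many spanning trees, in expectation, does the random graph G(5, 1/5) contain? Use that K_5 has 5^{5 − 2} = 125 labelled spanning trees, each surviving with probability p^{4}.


K_5 has 5^{5 − 2} = 125 labelled spanning trees.
For each such spanning tree H, let X_H = 1 if all 4 edges of H are present in G. Then P[X_H = 1] = p^{4} = (1/5)^{4} = 1/625.
By linearity of expectation: E[X] = Σ_H E[X_H] = 125 · p^{4} = 125 · 1/625 = 1/5.
Numerically: E[X] ≈ 0.2.

E[X] = 125 · (1/5)^{4} = 1/5 ≈ 0.2.


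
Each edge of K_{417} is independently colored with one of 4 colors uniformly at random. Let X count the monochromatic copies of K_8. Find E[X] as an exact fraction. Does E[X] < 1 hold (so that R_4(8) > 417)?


E[X] = C(417, 8) · 4^{1 − 28} = 21194845068522060 · 4^{−27} = 21194845068522060/18014398509481984.
As a reduced fraction: E[X] = 5298711267130515/4503599627370496 ≈ 1.17655.
Is E[X] < 1? NO.
Since E[X] ≥ 1, the first-moment bound is inconclusive at n = 417; it does NOT by itself certify R_4(8) > 417.

E[X] = 5298711267130515/4503599627370496 ≈ 1.17655; E[X] ≥ 1; first-moment method inconclusive here.


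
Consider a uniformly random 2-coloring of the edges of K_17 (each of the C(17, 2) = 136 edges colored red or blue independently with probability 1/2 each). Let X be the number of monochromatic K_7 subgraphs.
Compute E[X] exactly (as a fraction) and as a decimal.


Let X = Σ_S X_S over the C(17, 7) = 19448 subsets S of size 7, where X_S = 1 if the K_7 on S is monochromatic.
For a fixed S, the K_7 on S has C(7, 2) = 21 edges. P[all 21 edges red] = (1/2)^21, and likewise for blue, so P[monochromatic] = 2·(1/2)^21 = 2^{1 − 21} = 1/1048576.
By linearity of expectation: E[X] = C(17, 7) · 2^{1 − 21} = 19448 · 1/1048576 = 2431/131072.
Numerically: E[X] ≈ 0.019.

E[X] = C(17,7)·2^(1−C(7,2)) = 2431/131072 ≈ 0.019.


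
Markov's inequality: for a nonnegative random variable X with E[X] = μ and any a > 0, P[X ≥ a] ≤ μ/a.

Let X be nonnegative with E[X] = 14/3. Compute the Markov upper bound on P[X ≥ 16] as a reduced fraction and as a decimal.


μ = E[X] = 14/3, a = 16.
Markov: P[X ≥ 16] ≤ μ/a = (14/3)/16 = 7/24.
Numerically: ≈ 0.292.
(Since a = 16 > μ = 4.667, the bound 7/24 is < 1 and informative.)

P[X ≥ 16] ≤ 7/24 ≈ 0.292.


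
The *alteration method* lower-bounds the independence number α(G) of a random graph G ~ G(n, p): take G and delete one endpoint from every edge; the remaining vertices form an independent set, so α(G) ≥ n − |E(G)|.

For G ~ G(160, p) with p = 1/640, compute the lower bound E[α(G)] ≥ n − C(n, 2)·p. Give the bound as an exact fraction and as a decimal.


E[|E(G)|] = C(160, 2)·p = 12720 · (1/640) = 159/8.
E[α(G)] ≥ n − E[|E(G)|] = 160 − 159/8 = 1121/8.
Numerically: ≈ 140.125000.
(This is only a lower bound; the true E[α(G)] may be larger.)

E[α(G)] ≥ 1121/8 ≈ 140.125000.


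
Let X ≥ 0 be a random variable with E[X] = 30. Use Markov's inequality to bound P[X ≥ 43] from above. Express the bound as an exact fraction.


μ = E[X] = 30, a = 43.
Markov: P[X ≥ 43] ≤ μ/a = (30)/43 = 30/43.
Numerically: ≈ 0.69767.
(Since a = 43 > μ = 30.00000, the bound 30/43 is < 1 and informative.)

P[X ≥ 43] ≤ 30/43 ≈ 0.69767.


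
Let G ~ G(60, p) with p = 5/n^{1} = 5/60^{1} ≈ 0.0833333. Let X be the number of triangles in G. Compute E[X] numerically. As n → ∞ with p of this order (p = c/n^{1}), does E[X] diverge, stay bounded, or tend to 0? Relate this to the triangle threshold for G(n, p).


Number of potential triangles: C(60, 3) = 34220.
Each occurs with probability p³ ≈ (0.0833333)³ ≈ 5.78703704e-04.
By linearity: E[X] = C(60, 3)·p³ ≈ 34220 · 5.78703704e-04 ≈ 19.803241.
Here α = 1, so p = 5/n is exactly at the triangle threshold p ~ 1/n. Asymptotically E[X] → c³/6 = 5³/6 = 125/6 ≈ 20.833333, a bounded constant. In this regime the triangle count is asymptotically Poisson(c³/6).

E[X] ≈ 19.803241; in regime p = Θ(1/n^{1}) E[X] stays bounded (at the triangle threshold p ~ 1/n).


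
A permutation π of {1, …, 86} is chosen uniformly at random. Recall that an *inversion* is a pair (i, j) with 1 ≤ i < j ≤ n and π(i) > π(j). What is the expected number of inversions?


Write X = Σ X_I over the C(86, 2) = 3655 pairs i < j, with X_I the indicator of one inversion.
There are 3655 indicators.
For each fixed pair i < j, the values π(i) and π(j) are two distinct elements of {1, …, 86} in uniformly random order; by symmetry P[π(i) > π(j)] = 1/2.
By linearity: E[X] = 3655 · (1/2) = C(86, 2) · (1/2) = 3655/2 = 3655/2 ≈ 1827.500.

E[X] = 3655/2 = 1827.500.


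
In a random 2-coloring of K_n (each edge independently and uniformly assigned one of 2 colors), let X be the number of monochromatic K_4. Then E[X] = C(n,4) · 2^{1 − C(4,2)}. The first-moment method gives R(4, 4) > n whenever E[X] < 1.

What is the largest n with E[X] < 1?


We need C(n, 4) · 2^{1 − 6} < 1, i.e. C(n, 4) < 2^{6 − 1} = 32.
Check values of n near the boundary:
  n = 4: C(4, 4) = 1; 1 < 32? YES
  n = 5: C(5, 4) = 5; 5 < 32? YES
  n = 6: C(6, 4) = 15; 15 < 32? YES
  n = 7: C(7, 4) = 35; 35 < 32? NO
The largest n with C(n, 4) < 32 is n = 6 (where E[X] = 15/32 ≈ 0.4688). Hence R(4, 4) > 6, i.e. R(4, 4) ≥ 7.

Largest n = 6; hence R(4, 4) > 6.


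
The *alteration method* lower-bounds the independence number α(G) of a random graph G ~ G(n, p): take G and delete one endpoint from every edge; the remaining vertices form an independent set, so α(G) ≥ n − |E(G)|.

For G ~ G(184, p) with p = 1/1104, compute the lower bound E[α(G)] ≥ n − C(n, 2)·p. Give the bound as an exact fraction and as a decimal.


E[|E(G)|] = C(184, 2)·p = 16836 · (1/1104) = 61/4.
E[α(G)] ≥ n − E[|E(G)|] = 184 − 61/4 = 675/4.
Numerically: ≈ 168.750000.
(This is only a lower bound; the true E[α(G)] may be larger.)

E[α(G)] ≥ 675/4 ≈ 168.750000.


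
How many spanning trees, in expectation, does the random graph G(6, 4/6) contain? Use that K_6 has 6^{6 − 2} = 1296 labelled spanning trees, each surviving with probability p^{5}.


K_6 has 6^{6 − 2} = 1296 labelled spanning trees.
For each such spanning tree H, let X_H = 1 if all 5 edges of H are present in G. Then P[X_H = 1] = p^{5} = (2/3)^{5} = 32/243.
By linearity of expectation: E[X] = Σ_H E[X_H] = 1296 · p^{5} = 1296 · 32/243 = 512/3.
Numerically: E[X] ≈ 170.67.

E[X] = 1296 · (2/3)^{5} = 512/3 ≈ 170.67.


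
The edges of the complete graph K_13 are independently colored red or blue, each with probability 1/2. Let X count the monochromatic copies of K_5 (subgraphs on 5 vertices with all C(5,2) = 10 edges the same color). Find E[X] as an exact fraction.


Let X = Σ_S X_S over the C(13, 5) = 1287 subsets S of size 5, where X_S = 1 if the K_5 on S is monochromatic.
For a fixed S, the K_5 on S has C(5, 2) = 10 edges. P[all 10 edges red] = (1/2)^10, and likewise for blue, so P[monochromatic] = 2·(1/2)^10 = 2^{1 − 10} = 1/512.
By linearity of expectation: E[X] = C(13, 5) · 2^{1 − 10} = 1287 · 1/512 = 1287/512.
Numerically: E[X] ≈ 2.514.

E[X] = C(13,5)·2^(1−C(5,2)) = 1287/512 ≈ 2.514.


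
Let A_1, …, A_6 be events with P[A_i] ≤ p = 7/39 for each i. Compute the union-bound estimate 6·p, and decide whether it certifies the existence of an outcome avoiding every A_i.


Union bound: P[∪_{i=1}^{6} A_i] ≤ Σ_i P[A_i] ≤ 6·p = 6·(7/39) = 14/13.
Numerically: 14/13 ≈ 1.076923.
Is 14/13 < 1? NO.
Since the bound 14/13 is ≥ 1, the union bound is uninformative here; it does NOT by itself certify existence.

6·p = 14/13 ≈ 1.076923; existence NOT certified by the union bound.


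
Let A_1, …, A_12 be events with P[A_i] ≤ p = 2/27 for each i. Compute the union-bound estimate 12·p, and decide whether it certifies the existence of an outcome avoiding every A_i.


Union bound: P[∪_{i=1}^{12} A_i] ≤ Σ_i P[A_i] ≤ 12·p = 12·(2/27) = 8/9.
Numerically: 8/9 ≈ 0.8889.
Is 8/9 < 1? YES.
Since P[∪ A_i] ≤ 8/9 < 1, the complement has P[∩ A_i^c] ≥ 1 − 8/9 = 1/9 > 0, so some outcome avoids every A_i.

12·p = 8/9 ≈ 0.8889; existence CERTIFIED by the union bound.


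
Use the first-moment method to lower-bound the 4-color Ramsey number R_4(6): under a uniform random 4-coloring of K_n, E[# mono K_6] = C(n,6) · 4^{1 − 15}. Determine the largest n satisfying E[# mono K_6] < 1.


We need C(n, 6) · 4^{1 − 15} < 1, i.e. C(n, 6) < 4^{15 − 1} = 268435456.
Check values of n near the boundary:
  n = 74: C(74, 6) = 185250786; 185250786 < 268435456? YES
  n = 75: C(75, 6) = 201359550; 201359550 < 268435456? YES
  n = 76: C(76, 6) = 218618940; 218618940 < 268435456? YES
  n = 77: C(77, 6) = 237093780; 237093780 < 268435456? YES
  n = 78: C(78, 6) = 256851595; 256851595 < 268435456? YES
  n = 79: C(79, 6) = 277962685; 277962685 < 268435456? NO
  n = 80: C(80, 6) = 300500200; 300500200 < 268435456? NO
The largest n with C(n, 6) < 268435456 is n = 78 (where E[X] = 256851595/268435456 ≈ 0.9568). Hence R_4(6) > 78, i.e. R_4(6) ≥ 79.

Largest n = 78; hence R_4(6) > 78.


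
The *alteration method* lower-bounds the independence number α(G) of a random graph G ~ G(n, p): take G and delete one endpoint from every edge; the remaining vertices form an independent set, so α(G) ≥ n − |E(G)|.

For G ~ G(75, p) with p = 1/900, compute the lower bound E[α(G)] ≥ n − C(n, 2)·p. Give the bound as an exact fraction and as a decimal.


E[|E(G)|] = C(75, 2)·p = 2775 · (1/900) = 37/12.
E[α(G)] ≥ n − E[|E(G)|] = 75 − 37/12 = 863/12.
Numerically: ≈ 71.9167.
(This is only a lower bound; the true E[α(G)] may be larger.)

E[α(G)] ≥ 863/12 ≈ 71.9167.


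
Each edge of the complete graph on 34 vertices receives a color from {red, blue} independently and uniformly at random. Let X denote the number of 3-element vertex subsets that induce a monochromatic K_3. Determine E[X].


Let X = Σ_S X_S over the C(34, 3) = 5984 subsets S of size 3, where X_S = 1 if the K_3 on S is monochromatic.
For a fixed S, the K_3 on S has C(3, 2) = 3 edges. P[all 3 edges red] = (1/2)^3, and likewise for blue, so P[monochromatic] = 2·(1/2)^3 = 2^{1 − 3} = 1/4.
By linearity: E[X] = C(34, 3) · 2^{1 − 3} = 5984 · 1/4 = 1496.
Numerically: E[X] ≈ 1496.00000.

E[X] = C(34,3)·2^(1−C(3,2)) = 1496 ≈ 1496.00000.
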